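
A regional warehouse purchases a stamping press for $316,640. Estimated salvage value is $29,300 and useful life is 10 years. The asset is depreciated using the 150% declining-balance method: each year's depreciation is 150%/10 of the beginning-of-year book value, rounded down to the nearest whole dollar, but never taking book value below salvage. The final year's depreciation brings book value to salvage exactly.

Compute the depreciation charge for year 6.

$21,074

Depreciable base = $316,640 − $29,300 = $287,340.
Year 1: ⌊$316,640 × 150%/10⌋ = $47,496. Book value $269,144.
Year 2: ⌊$269,144 × 150%/10⌋ = $40,371. Book value $228,773.
Year 3: ⌊$228,773 × 150%/10⌋ = $34,315. Book value $194,458.
Year 4: ⌊$194,458 × 150%/10⌋ = $29,168. Book value $165,290.
Year 5: ⌊$165,290 × 150%/10⌋ = $24,793. Book value $140,497.
Year 6: ⌊$140,497 × 150%/10⌋ = $21,074. Book value $119,423.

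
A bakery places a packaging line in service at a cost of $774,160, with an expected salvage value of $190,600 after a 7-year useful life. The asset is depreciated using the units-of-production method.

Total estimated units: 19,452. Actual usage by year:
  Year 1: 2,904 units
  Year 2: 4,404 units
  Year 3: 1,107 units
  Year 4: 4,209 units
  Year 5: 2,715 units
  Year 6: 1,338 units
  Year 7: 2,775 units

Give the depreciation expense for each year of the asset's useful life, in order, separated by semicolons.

$87,120; $132,120; $33,210; $126,270; $81,450; $40,140; $83,250

Depreciable base = $774,160 − $190,600 = $583,560.
Rate = $583,560 / 19,452 units = $30 per unit.
Year 1: 2,904 × $30 = $87,120. Book value $687,040.
Year 2: 4,404 × $30 = $132,120. Book value $554,920.
Year 3: 1,107 × $30 = $33,210. Book value $521,710.
Year 4: 4,209 × $30 = $126,270. Book value $395,440.
Year 5: 2,715 × $30 = $81,450. Book value $313,990.
Year 6: 1,338 × $30 = $40,140. Book value $273,850.
Year 7: 2,775 × $30 = $83,250. Book value $190,600.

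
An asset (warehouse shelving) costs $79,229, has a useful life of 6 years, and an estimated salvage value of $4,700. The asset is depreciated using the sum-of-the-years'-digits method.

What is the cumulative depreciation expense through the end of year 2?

Depreciable base = $79,229 − $4,700 = $74,529.
Sum of the years' digits = 6+5+4+3+2+1 = 21.
Year 1: $74,529 × 6/21 = $21,294. Book value $57,935.
Year 2: $74,529 × 5/21 = $17,745. Book value $40,190.
Accumulated through year 2 = $79,229 − $40,190 = $39,039.

$39,039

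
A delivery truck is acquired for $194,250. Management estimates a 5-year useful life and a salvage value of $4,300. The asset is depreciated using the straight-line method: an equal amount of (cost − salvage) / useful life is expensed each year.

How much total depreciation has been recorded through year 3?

Depreciable base = $194,250 − $4,300 = $189,950.
Annual expense = $189,950 / 5 = $37,990.
End of year 1: book value $156,260.
End of year 2: book value $118,270.
End of year 3: book value $80,280.
Accumulated through year 3 = $194,250 − $80,280 = $113,970.

$113,970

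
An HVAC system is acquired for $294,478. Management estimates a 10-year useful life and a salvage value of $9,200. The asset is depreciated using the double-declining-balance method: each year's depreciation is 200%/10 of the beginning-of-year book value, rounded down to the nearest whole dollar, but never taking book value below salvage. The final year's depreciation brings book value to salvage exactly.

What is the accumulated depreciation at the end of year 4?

Depreciable base = $294,478 − $9,200 = $285,278.
Year 1: ⌊$294,478 × 200%/10⌋ = $58,895. Book value $235,583.
Year 2: ⌊$235,583 × 200%/10⌋ = $47,116. Book value $188,467.
Year 3: ⌊$188,467 × 200%/10⌋ = $37,693. Book value $150,774.
Year 4: ⌊$150,774 × 200%/10⌋ = $30,154. Book value $120,620.
Accumulated through year 4 = $294,478 − $120,620 = $173,858.

$173,858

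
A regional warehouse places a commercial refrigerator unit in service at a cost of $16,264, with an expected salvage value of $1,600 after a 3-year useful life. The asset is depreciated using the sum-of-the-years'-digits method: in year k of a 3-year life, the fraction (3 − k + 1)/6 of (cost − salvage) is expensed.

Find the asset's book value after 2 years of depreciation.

Depreciable base = $16,264 − $1,600 = $14,664.
Sum of the years' digits = 3+2+1 = 6.
Year 1: $14,664 × 3/6 = $7,332. Book value $8,932.
Year 2: $14,664 × 2/6 = $4,888. Book value $4,044.

$4,044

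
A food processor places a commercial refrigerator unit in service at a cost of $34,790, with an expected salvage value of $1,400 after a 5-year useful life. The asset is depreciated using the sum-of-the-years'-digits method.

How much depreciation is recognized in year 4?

$4,452

Depreciable base = $34,790 − $1,400 = $33,390.
Sum of the years' digits = 5+4+3+2+1 = 15.
Year 1: $33,390 × 5/15 = $11,130. Book value $23,660.
Year 2: $33,390 × 4/15 = $8,904. Book value $14,756.
Year 3: $33,390 × 3/15 = $6,678. Book value $8,078.
Year 4: $33,390 × 2/15 = $4,452. Book value $3,626.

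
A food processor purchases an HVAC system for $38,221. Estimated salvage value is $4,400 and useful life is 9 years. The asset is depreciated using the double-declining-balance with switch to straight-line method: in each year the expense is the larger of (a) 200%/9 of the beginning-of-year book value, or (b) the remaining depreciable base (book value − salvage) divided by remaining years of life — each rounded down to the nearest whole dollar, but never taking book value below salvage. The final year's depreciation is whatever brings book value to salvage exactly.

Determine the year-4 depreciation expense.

Depreciable base = $38,221 − $4,400 = $33,821.
Year 1: DB = ⌊$38,221 × 200%/9⌋ = $8,493; SL = ⌊$33,821/9⌋ = $3,757 → take DB $8,493. Book value $29,728.
Year 2: DB = ⌊$29,728 × 200%/9⌋ = $6,606; SL = ⌊$25,328/8⌋ = $3,166 → take DB $6,606. Book value $23,122.
Year 3: DB = ⌊$23,122 × 200%/9⌋ = $5,138; SL = ⌊$18,722/7⌋ = $2,674 → take DB $5,138. Book value $17,984.
Year 4: DB = ⌊$17,984 × 200%/9⌋ = $3,996; SL = ⌊$13,584/6⌋ = $2,264 → take DB $3,996. Book value $13,988.

$3,996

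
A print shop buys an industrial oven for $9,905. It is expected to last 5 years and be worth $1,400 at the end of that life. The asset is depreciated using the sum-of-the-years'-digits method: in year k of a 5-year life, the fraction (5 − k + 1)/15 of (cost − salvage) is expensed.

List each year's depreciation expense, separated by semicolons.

Depreciable base = $9,905 − $1,400 = $8,505.
Sum of the years' digits = 5+4+3+2+1 = 15.
Year 1: $8,505 × 5/15 = $2,835. Book value $7,070.
Year 2: $8,505 × 4/15 = $2,268. Book value $4,802.
Year 3: $8,505 × 3/15 = $1,701. Book value $3,101.
Year 4: $8,505 × 2/15 = $1,134. Book value $1,967.
Year 5: $8,505 × 1/15 = $567. Book value $1,400.

$2,835; $2,268; $1,701; $1,134; $567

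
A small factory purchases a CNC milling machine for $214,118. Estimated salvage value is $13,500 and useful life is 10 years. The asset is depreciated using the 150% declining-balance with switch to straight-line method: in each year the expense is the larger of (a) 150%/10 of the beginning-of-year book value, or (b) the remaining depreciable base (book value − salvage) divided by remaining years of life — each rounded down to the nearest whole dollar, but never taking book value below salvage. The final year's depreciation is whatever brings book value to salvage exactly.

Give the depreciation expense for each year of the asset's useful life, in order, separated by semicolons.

$32,117; $27,300; $23,205; $19,724; $16,765; $16,301; $16,301; $16,301; $16,302; $16,302

Depreciable base = $214,118 − $13,500 = $200,618.
Year 1: DB = ⌊$214,118 × 150%/10⌋ = $32,117; SL = ⌊$200,618/10⌋ = $20,061 → take DB $32,117. Book value $182,001.
Year 2: DB = ⌊$182,001 × 150%/10⌋ = $27,300; SL = ⌊$168,501/9⌋ = $18,722 → take DB $27,300. Book value $154,701.
Year 3: DB = ⌊$154,701 × 150%/10⌋ = $23,205; SL = ⌊$141,201/8⌋ = $17,650 → take DB $23,205. Book value $131,496.
Year 4: DB = ⌊$131,496 × 150%/10⌋ = $19,724; SL = ⌊$117,996/7⌋ = $16,856 → take DB $19,724. Book value $111,772.
Year 5: DB = ⌊$111,772 × 150%/10⌋ = $16,765; SL = ⌊$98,272/6⌋ = $16,378 → take DB $16,765. Book value $95,007.
Year 6: DB = ⌊$95,007 × 150%/10⌋ = $14,251; SL = ⌊$81,507/5⌋ = $16,301 → take SL $16,301. Book value $78,706.
Year 7: DB = ⌊$78,706 × 150%/10⌋ = $11,805; SL = ⌊$65,206/4⌋ = $16,301 → take SL $16,301. Book value $62,405.
Year 8: DB = ⌊$62,405 × 150%/10⌋ = $9,360; SL = ⌊$48,905/3⌋ = $16,301 → take SL $16,301. Book value $46,104.
Year 9: DB = ⌊$46,104 × 150%/10⌋ = $6,915; SL = ⌊$32,604/2⌋ = $16,302 → take SL $16,302. Book value $29,802.
Year 10 (final): $29,802 − $13,500 = $16,302. Book value $13,500.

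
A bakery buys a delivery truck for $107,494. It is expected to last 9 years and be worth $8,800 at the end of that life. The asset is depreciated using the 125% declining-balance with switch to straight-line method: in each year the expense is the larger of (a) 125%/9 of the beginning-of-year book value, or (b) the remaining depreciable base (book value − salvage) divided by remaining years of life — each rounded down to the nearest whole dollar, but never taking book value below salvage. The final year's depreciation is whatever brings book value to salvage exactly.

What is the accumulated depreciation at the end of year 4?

$48,828

Depreciable base = $107,494 − $8,800 = $98,694.
Year 1: DB = ⌊$107,494 × 125%/9⌋ = $14,929; SL = ⌊$98,694/9⌋ = $10,966 → take DB $14,929. Book value $92,565.
Year 2: DB = ⌊$92,565 × 125%/9⌋ = $12,856; SL = ⌊$83,765/8⌋ = $10,470 → take DB $12,856. Book value $79,709.
Year 3: DB = ⌊$79,709 × 125%/9⌋ = $11,070; SL = ⌊$70,909/7⌋ = $10,129 → take DB $11,070. Book value $68,639.
Year 4: DB = ⌊$68,639 × 125%/9⌋ = $9,533; SL = ⌊$59,839/6⌋ = $9,973 → take SL $9,973. Book value $58,666.
Accumulated through year 4 = $107,494 − $58,666 = $48,828.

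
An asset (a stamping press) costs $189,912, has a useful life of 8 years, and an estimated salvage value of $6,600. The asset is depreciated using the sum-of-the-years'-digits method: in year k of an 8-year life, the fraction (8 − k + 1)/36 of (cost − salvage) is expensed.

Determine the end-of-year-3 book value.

$82,980

Depreciable base = $189,912 − $6,600 = $183,312.
Sum of the years' digits = 8+7+6+5+4+3+2+1 = 36.
Year 1: $183,312 × 8/36 = $40,736. Book value $149,176.
Year 2: $183,312 × 7/36 = $35,644. Book value $113,532.
Year 3: $183,312 × 6/36 = $30,552. Book value $82,980.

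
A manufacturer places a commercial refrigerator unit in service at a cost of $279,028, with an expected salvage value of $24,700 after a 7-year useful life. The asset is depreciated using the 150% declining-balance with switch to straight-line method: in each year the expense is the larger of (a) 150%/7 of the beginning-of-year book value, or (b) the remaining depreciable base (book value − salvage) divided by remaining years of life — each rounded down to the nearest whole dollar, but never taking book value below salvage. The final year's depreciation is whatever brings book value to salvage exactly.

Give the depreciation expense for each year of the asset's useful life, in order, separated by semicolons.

$59,791; $46,979; $36,912; $29,002; $27,214; $27,215; $27,215

Depreciable base = $279,028 − $24,700 = $254,328.
Year 1: DB = ⌊$279,028 × 150%/7⌋ = $59,791; SL = ⌊$254,328/7⌋ = $36,332 → take DB $59,791. Book value $219,237.
Year 2: DB = ⌊$219,237 × 150%/7⌋ = $46,979; SL = ⌊$194,537/6⌋ = $32,422 → take DB $46,979. Book value $172,258.
Year 3: DB = ⌊$172,258 × 150%/7⌋ = $36,912; SL = ⌊$147,558/5⌋ = $29,511 → take DB $36,912. Book value $135,346.
Year 4: DB = ⌊$135,346 × 150%/7⌋ = $29,002; SL = ⌊$110,646/4⌋ = $27,661 → take DB $29,002. Book value $106,344.
Year 5: DB = ⌊$106,344 × 150%/7⌋ = $22,788; SL = ⌊$81,644/3⌋ = $27,214 → take SL $27,214. Book value $79,130.
Year 6: DB = ⌊$79,130 × 150%/7⌋ = $16,956; SL = ⌊$54,430/2⌋ = $27,215 → take SL $27,215. Book value $51,915.
Year 7 (final): $51,915 − $24,700 = $27,215. Book value $24,700.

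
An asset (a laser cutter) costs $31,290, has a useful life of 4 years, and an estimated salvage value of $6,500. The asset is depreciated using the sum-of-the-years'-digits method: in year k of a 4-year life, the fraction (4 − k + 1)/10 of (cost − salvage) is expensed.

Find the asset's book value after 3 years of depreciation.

$8,979

Depreciable base = $31,290 − $6,500 = $24,790.
Sum of the years' digits = 4+3+2+1 = 10.
Year 1: $24,790 × 4/10 = $9,916. Book value $21,374.
Year 2: $24,790 × 3/10 = $7,437. Book value $13,937.
Year 3: $24,790 × 2/10 = $4,958. Book value $8,979.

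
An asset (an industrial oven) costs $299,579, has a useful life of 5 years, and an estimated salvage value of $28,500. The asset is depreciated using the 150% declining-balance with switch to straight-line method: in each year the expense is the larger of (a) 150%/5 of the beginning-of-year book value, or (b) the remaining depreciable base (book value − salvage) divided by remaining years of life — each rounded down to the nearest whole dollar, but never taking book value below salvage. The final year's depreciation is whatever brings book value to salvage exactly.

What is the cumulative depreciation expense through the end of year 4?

Depreciable base = $299,579 − $28,500 = $271,079.
Year 1: DB = ⌊$299,579 × 150%/5⌋ = $89,873; SL = ⌊$271,079/5⌋ = $54,215 → take DB $89,873. Book value $209,706.
Year 2: DB = ⌊$209,706 × 150%/5⌋ = $62,911; SL = ⌊$181,206/4⌋ = $45,301 → take DB $62,911. Book value $146,795.
Year 3: DB = ⌊$146,795 × 150%/5⌋ = $44,038; SL = ⌊$118,295/3⌋ = $39,431 → take DB $44,038. Book value $102,757.
Year 4: DB = ⌊$102,757 × 150%/5⌋ = $30,827; SL = ⌊$74,257/2⌋ = $37,128 → take SL $37,128. Book value $65,629.
Accumulated through year 4 = $299,579 − $65,629 = $233,950.

$233,950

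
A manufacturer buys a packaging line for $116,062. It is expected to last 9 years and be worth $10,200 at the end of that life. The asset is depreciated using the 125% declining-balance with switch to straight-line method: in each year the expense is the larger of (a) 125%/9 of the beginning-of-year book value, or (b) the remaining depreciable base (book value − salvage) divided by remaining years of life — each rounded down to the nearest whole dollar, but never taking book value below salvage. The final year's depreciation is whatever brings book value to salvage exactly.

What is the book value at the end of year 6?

Depreciable base = $116,062 − $10,200 = $105,862.
Year 1: DB = ⌊$116,062 × 125%/9⌋ = $16,119; SL = ⌊$105,862/9⌋ = $11,762 → take DB $16,119. Book value $99,943.
Year 2: DB = ⌊$99,943 × 125%/9⌋ = $13,880; SL = ⌊$89,743/8⌋ = $11,217 → take DB $13,880. Book value $86,063.
Year 3: DB = ⌊$86,063 × 125%/9⌋ = $11,953; SL = ⌊$75,863/7⌋ = $10,837 → take DB $11,953. Book value $74,110.
Year 4: DB = ⌊$74,110 × 125%/9⌋ = $10,293; SL = ⌊$63,910/6⌋ = $10,651 → take SL $10,651. Book value $63,459.
Year 5: DB = ⌊$63,459 × 125%/9⌋ = $8,813; SL = ⌊$53,259/5⌋ = $10,651 → take SL $10,651. Book value $52,808.
Year 6: DB = ⌊$52,808 × 125%/9⌋ = $7,334; SL = ⌊$42,608/4⌋ = $10,652 → take SL $10,652. Book value $42,156.

$42,156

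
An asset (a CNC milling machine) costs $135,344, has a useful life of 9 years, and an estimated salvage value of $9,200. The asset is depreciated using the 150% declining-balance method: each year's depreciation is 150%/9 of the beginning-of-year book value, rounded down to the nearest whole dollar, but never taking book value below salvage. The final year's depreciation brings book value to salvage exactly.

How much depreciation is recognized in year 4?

Depreciable base = $135,344 − $9,200 = $126,144.
Year 1: ⌊$135,344 × 150%/9⌋ = $22,557. Book value $112,787.
Year 2: ⌊$112,787 × 150%/9⌋ = $18,797. Book value $93,990.
Year 3: ⌊$93,990 × 150%/9⌋ = $15,665. Book value $78,325.
Year 4: ⌊$78,325 × 150%/9⌋ = $13,054. Book value $65,271.

$13,054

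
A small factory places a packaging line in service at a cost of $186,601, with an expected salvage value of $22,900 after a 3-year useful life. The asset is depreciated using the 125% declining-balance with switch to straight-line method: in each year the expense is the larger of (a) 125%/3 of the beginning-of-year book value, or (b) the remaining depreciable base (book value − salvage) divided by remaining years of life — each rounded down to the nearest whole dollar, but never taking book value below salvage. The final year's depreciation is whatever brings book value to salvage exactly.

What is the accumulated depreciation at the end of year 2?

Depreciable base = $186,601 − $22,900 = $163,701.
Year 1: DB = ⌊$186,601 × 125%/3⌋ = $77,750; SL = ⌊$163,701/3⌋ = $54,567 → take DB $77,750. Book value $108,851.
Year 2: DB = ⌊$108,851 × 125%/3⌋ = $45,354; SL = ⌊$85,951/2⌋ = $42,975 → take DB $45,354. Book value $63,497.
Accumulated through year 2 = $186,601 − $63,497 = $123,104.

$123,104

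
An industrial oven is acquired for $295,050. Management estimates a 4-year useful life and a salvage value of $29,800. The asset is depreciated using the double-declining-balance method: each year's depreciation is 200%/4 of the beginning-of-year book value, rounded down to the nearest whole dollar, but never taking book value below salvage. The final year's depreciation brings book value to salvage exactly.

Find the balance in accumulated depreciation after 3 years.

$258,168

Depreciable base = $295,050 − $29,800 = $265,250.
Year 1: ⌊$295,050 × 200%/4⌋ = $147,525. Book value $147,525.
Year 2: ⌊$147,525 × 200%/4⌋ = $73,762. Book value $73,763.
Year 3: ⌊$73,763 × 200%/4⌋ = $36,881. Book value $36,882.
Accumulated through year 3 = $295,050 − $36,882 = $258,168.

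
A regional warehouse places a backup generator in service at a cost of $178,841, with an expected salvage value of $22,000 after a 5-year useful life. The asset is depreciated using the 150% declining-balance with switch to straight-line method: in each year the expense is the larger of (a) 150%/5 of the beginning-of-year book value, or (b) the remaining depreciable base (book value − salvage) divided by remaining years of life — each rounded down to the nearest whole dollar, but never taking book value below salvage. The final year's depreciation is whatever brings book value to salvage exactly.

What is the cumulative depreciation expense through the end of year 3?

$117,497

Depreciable base = $178,841 − $22,000 = $156,841.
Year 1: DB = ⌊$178,841 × 150%/5⌋ = $53,652; SL = ⌊$156,841/5⌋ = $31,368 → take DB $53,652. Book value $125,189.
Year 2: DB = ⌊$125,189 × 150%/5⌋ = $37,556; SL = ⌊$103,189/4⌋ = $25,797 → take DB $37,556. Book value $87,633.
Year 3: DB = ⌊$87,633 × 150%/5⌋ = $26,289; SL = ⌊$65,633/3⌋ = $21,877 → take DB $26,289. Book value $61,344.
Accumulated through year 3 = $178,841 − $61,344 = $117,497.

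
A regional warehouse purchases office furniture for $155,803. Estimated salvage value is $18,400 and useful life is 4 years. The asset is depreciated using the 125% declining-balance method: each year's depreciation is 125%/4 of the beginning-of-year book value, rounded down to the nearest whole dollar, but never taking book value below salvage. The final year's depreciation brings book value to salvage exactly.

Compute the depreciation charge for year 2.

Depreciable base = $155,803 − $18,400 = $137,403.
Year 1: ⌊$155,803 × 125%/4⌋ = $48,688. Book value $107,115.
Year 2: ⌊$107,115 × 125%/4⌋ = $33,473. Book value $73,642.

$33,473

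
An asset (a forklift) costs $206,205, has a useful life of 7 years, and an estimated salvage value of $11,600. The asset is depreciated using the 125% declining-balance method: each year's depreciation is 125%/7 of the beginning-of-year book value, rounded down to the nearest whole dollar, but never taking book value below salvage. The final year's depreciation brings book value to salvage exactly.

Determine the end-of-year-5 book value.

$77,119

Depreciable base = $206,205 − $11,600 = $194,605.
Year 1: ⌊$206,205 × 125%/7⌋ = $36,822. Book value $169,383.
Year 2: ⌊$169,383 × 125%/7⌋ = $30,246. Book value $139,137.
Year 3: ⌊$139,137 × 125%/7⌋ = $24,845. Book value $114,292.
Year 4: ⌊$114,292 × 125%/7⌋ = $20,409. Book value $93,883.
Year 5: ⌊$93,883 × 125%/7⌋ = $16,764. Book value $77,119.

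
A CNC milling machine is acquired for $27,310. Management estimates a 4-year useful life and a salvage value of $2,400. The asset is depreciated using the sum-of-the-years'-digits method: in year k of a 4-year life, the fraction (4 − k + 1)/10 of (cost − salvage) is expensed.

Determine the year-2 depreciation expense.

Depreciable base = $27,310 − $2,400 = $24,910.
Sum of the years' digits = 4+3+2+1 = 10.
Year 1: $24,910 × 4/10 = $9,964. Book value $17,346.
Year 2: $24,910 × 3/10 = $7,473. Book value $9,873.

$7,473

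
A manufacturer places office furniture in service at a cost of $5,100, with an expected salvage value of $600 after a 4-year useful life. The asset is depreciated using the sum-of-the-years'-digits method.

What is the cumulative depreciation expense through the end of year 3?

Depreciable base = $5,100 − $600 = $4,500.
Sum of the years' digits = 4+3+2+1 = 10.
Year 1: $4,500 × 4/10 = $1,800. Book value $3,300.
Year 2: $4,500 × 3/10 = $1,350. Book value $1,950.
Year 3: $4,500 × 2/10 = $900. Book value $1,050.
Accumulated through year 3 = $5,100 − $1,050 = $4,050.

$4,050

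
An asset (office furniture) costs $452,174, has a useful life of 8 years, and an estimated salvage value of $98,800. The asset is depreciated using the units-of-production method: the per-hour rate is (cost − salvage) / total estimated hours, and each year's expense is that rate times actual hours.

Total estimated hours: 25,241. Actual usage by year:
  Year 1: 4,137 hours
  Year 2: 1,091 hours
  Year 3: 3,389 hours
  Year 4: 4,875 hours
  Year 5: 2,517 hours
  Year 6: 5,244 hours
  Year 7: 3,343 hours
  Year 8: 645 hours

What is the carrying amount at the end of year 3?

Depreciable base = $452,174 − $98,800 = $353,374.
Rate = $353,374 / 25,241 hours = $14 per hour.
Year 1: 4,137 × $14 = $57,918. Book value $394,256.
Year 2: 1,091 × $14 = $15,274. Book value $378,982.
Year 3: 3,389 × $14 = $47,446. Book value $331,536.

$331,536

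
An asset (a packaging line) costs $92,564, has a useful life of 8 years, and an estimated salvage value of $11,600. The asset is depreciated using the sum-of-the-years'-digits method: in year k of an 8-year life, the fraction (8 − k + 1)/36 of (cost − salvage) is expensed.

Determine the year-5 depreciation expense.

Depreciable base = $92,564 − $11,600 = $80,964.
Sum of the years' digits = 8+7+6+5+4+3+2+1 = 36.
Year 1: $80,964 × 8/36 = $17,992. Book value $74,572.
Year 2: $80,964 × 7/36 = $15,743. Book value $58,829.
Year 3: $80,964 × 6/36 = $13,494. Book value $45,335.
Year 4: $80,964 × 5/36 = $11,245. Book value $34,090.
Year 5: $80,964 × 4/36 = $8,996. Book value $25,094.

$8,996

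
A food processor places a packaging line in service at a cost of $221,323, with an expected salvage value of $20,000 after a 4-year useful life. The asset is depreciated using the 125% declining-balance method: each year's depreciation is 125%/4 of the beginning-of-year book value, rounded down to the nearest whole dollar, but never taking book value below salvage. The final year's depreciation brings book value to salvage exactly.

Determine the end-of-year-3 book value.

$71,920

Depreciable base = $221,323 − $20,000 = $201,323.
Year 1: ⌊$221,323 × 125%/4⌋ = $69,163. Book value $152,160.
Year 2: ⌊$152,160 × 125%/4⌋ = $47,550. Book value $104,610.
Year 3: ⌊$104,610 × 125%/4⌋ = $32,690. Book value $71,920.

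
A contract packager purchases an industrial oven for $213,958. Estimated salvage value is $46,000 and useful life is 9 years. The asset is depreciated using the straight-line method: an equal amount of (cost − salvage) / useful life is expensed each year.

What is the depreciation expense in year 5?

$18,662

Depreciable base = $213,958 − $46,000 = $167,958.
Annual expense = $167,958 / 9 = $18,662.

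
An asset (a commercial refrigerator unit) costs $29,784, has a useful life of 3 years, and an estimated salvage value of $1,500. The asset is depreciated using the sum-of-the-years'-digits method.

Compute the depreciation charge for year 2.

$9,428

Depreciable base = $29,784 − $1,500 = $28,284.
Sum of the years' digits = 3+2+1 = 6.
Year 1: $28,284 × 3/6 = $14,142. Book value $15,642.
Year 2: $28,284 × 2/6 = $9,428. Book value $6,214.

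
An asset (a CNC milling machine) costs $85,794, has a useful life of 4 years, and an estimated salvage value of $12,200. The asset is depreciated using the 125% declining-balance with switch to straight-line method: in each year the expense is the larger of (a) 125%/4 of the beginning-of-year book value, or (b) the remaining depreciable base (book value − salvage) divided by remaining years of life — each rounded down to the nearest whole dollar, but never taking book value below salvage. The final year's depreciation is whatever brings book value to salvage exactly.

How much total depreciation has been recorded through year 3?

$59,418

Depreciable base = $85,794 − $12,200 = $73,594.
Year 1: DB = ⌊$85,794 × 125%/4⌋ = $26,810; SL = ⌊$73,594/4⌋ = $18,398 → take DB $26,810. Book value $58,984.
Year 2: DB = ⌊$58,984 × 125%/4⌋ = $18,432; SL = ⌊$46,784/3⌋ = $15,594 → take DB $18,432. Book value $40,552.
Year 3: DB = ⌊$40,552 × 125%/4⌋ = $12,672; SL = ⌊$28,352/2⌋ = $14,176 → take SL $14,176. Book value $26,376.
Accumulated through year 3 = $85,794 − $26,376 = $59,418.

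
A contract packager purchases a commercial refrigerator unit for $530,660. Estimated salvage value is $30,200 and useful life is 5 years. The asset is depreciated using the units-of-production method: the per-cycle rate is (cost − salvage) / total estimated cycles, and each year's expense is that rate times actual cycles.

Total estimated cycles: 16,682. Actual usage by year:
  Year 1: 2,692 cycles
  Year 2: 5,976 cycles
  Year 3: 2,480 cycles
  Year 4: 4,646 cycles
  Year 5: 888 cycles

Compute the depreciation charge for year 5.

$26,640

Depreciable base = $530,660 − $30,200 = $500,460.
Rate = $500,460 / 16,682 cycles = $30 per cycle.
Year 1: 2,692 × $30 = $80,760. Book value $449,900.
Year 2: 5,976 × $30 = $179,280. Book value $270,620.
Year 3: 2,480 × $30 = $74,400. Book value $196,220.
Year 4: 4,646 × $30 = $139,380. Book value $56,840.
Year 5: 888 × $30 = $26,640. Book value $30,200.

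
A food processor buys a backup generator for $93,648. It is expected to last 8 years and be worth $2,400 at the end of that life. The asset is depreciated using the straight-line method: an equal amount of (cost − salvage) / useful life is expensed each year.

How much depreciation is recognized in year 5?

Depreciable base = $93,648 − $2,400 = $91,248.
Annual expense = $91,248 / 8 = $11,406.

$11,406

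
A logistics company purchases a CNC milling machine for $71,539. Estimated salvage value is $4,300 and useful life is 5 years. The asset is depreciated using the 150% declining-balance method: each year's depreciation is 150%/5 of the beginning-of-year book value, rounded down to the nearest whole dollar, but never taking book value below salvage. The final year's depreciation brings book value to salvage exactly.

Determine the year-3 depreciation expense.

Depreciable base = $71,539 − $4,300 = $67,239.
Year 1: ⌊$71,539 × 150%/5⌋ = $21,461. Book value $50,078.
Year 2: ⌊$50,078 × 150%/5⌋ = $15,023. Book value $35,055.
Year 3: ⌊$35,055 × 150%/5⌋ = $10,516. Book value $24,539.

$10,516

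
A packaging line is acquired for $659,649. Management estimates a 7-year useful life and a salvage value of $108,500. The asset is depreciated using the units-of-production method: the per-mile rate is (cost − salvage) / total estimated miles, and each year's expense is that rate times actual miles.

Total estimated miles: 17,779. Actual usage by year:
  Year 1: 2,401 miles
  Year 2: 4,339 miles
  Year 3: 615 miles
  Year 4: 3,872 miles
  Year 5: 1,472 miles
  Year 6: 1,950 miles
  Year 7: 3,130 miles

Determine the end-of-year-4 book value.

$311,612

Depreciable base = $659,649 − $108,500 = $551,149.
Rate = $551,149 / 17,779 miles = $31 per mile.
Year 1: 2,401 × $31 = $74,431. Book value $585,218.
Year 2: 4,339 × $31 = $134,509. Book value $450,709.
Year 3: 615 × $31 = $19,065. Book value $431,644.
Year 4: 3,872 × $31 = $120,032. Book value $311,612.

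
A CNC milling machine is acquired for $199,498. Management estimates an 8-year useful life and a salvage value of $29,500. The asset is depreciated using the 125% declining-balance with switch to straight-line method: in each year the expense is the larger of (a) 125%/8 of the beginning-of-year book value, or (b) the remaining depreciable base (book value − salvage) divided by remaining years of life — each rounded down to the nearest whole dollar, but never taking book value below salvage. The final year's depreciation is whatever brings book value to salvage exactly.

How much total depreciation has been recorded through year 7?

$152,095

Depreciable base = $199,498 − $29,500 = $169,998.
Year 1: DB = ⌊$199,498 × 125%/8⌋ = $31,171; SL = ⌊$169,998/8⌋ = $21,249 → take DB $31,171. Book value $168,327.
Year 2: DB = ⌊$168,327 × 125%/8⌋ = $26,301; SL = ⌊$138,827/7⌋ = $19,832 → take DB $26,301. Book value $142,026.
Year 3: DB = ⌊$142,026 × 125%/8⌋ = $22,191; SL = ⌊$112,526/6⌋ = $18,754 → take DB $22,191. Book value $119,835.
Year 4: DB = ⌊$119,835 × 125%/8⌋ = $18,724; SL = ⌊$90,335/5⌋ = $18,067 → take DB $18,724. Book value $101,111.
Year 5: DB = ⌊$101,111 × 125%/8⌋ = $15,798; SL = ⌊$71,611/4⌋ = $17,902 → take SL $17,902. Book value $83,209.
Year 6: DB = ⌊$83,209 × 125%/8⌋ = $13,001; SL = ⌊$53,709/3⌋ = $17,903 → take SL $17,903. Book value $65,306.
Year 7: DB = ⌊$65,306 × 125%/8⌋ = $10,204; SL = ⌊$35,806/2⌋ = $17,903 → take SL $17,903. Book value $47,403.
Accumulated through year 7 = $199,498 − $47,403 = $152,095.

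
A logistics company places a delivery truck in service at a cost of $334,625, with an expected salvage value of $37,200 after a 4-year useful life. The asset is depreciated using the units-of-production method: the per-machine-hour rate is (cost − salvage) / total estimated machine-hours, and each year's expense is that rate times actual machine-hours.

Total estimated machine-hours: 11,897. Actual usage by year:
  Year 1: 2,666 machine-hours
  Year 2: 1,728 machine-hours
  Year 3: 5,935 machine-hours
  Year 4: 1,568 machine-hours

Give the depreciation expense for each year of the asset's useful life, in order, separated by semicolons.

$66,650; $43,200; $148,375; $39,200

Depreciable base = $334,625 − $37,200 = $297,425.
Rate = $297,425 / 11,897 machine-hours = $25 per machine-hour.
Year 1: 2,666 × $25 = $66,650. Book value $267,975.
Year 2: 1,728 × $25 = $43,200. Book value $224,775.
Year 3: 5,935 × $25 = $148,375. Book value $76,400.
Year 4: 1,568 × $25 = $39,200. Book value $37,200.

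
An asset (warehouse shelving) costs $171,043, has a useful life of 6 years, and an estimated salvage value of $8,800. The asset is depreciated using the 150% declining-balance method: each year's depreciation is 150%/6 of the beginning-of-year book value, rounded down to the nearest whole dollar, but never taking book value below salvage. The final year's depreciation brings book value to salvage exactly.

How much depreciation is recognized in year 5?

Depreciable base = $171,043 − $8,800 = $162,243.
Year 1: ⌊$171,043 × 150%/6⌋ = $42,760. Book value $128,283.
Year 2: ⌊$128,283 × 150%/6⌋ = $32,070. Book value $96,213.
Year 3: ⌊$96,213 × 150%/6⌋ = $24,053. Book value $72,160.
Year 4: ⌊$72,160 × 150%/6⌋ = $18,040. Book value $54,120.
Year 5: ⌊$54,120 × 150%/6⌋ = $13,530. Book value $40,590.

$13,530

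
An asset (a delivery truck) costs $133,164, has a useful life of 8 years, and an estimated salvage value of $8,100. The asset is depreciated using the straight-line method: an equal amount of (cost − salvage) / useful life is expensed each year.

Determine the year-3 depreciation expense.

Depreciable base = $133,164 − $8,100 = $125,064.
Annual expense = $125,064 / 8 = $15,633.

$15,633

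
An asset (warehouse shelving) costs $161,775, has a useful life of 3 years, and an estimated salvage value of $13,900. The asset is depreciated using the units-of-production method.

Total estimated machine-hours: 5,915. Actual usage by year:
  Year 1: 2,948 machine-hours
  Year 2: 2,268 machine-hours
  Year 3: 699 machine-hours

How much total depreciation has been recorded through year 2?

Depreciable base = $161,775 − $13,900 = $147,875.
Rate = $147,875 / 5,915 machine-hours = $25 per machine-hour.
Year 1: 2,948 × $25 = $73,700. Book value $88,075.
Year 2: 2,268 × $25 = $56,700. Book value $31,375.
Accumulated through year 2 = $161,775 − $31,375 = $130,400.

$130,400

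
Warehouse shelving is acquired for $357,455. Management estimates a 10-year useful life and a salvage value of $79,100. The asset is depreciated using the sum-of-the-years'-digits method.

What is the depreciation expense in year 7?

$20,244

Depreciable base = $357,455 − $79,100 = $278,355.
Sum of the years' digits = 10+9+8+7+6+5+4+3+2+1 = 55.
Year 1: $278,355 × 10/55 = $50,610. Book value $306,845.
Year 2: $278,355 × 9/55 = $45,549. Book value $261,296.
Year 3: $278,355 × 8/55 = $40,488. Book value $220,808.
Year 4: $278,355 × 7/55 = $35,427. Book value $185,381.
Year 5: $278,355 × 6/55 = $30,366. Book value $155,015.
Year 6: $278,355 × 5/55 = $25,305. Book value $129,710.
Year 7: $278,355 × 4/55 = $20,244. Book value $109,466.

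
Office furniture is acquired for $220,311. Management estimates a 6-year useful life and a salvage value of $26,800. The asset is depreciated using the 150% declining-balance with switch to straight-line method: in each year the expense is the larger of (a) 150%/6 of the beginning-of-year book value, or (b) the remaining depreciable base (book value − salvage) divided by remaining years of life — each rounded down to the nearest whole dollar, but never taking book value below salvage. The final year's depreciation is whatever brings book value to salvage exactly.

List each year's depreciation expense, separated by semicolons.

Depreciable base = $220,311 − $26,800 = $193,511.
Year 1: DB = ⌊$220,311 × 150%/6⌋ = $55,077; SL = ⌊$193,511/6⌋ = $32,251 → take DB $55,077. Book value $165,234.
Year 2: DB = ⌊$165,234 × 150%/6⌋ = $41,308; SL = ⌊$138,434/5⌋ = $27,686 → take DB $41,308. Book value $123,926.
Year 3: DB = ⌊$123,926 × 150%/6⌋ = $30,981; SL = ⌊$97,126/4⌋ = $24,281 → take DB $30,981. Book value $92,945.
Year 4: DB = ⌊$92,945 × 150%/6⌋ = $23,236; SL = ⌊$66,145/3⌋ = $22,048 → take DB $23,236. Book value $69,709.
Year 5: DB = ⌊$69,709 × 150%/6⌋ = $17,427; SL = ⌊$42,909/2⌋ = $21,454 → take SL $21,454. Book value $48,255.
Year 6 (final): $48,255 − $26,800 = $21,455. Book value $26,800.

$55,077; $41,308; $30,981; $23,236; $21,454; $21,455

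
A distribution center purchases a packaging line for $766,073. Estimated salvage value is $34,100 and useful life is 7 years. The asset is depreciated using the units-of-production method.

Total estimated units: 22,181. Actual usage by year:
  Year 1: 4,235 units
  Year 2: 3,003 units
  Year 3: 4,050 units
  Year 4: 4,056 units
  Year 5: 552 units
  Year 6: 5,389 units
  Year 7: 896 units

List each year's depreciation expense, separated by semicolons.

Depreciable base = $766,073 − $34,100 = $731,973.
Rate = $731,973 / 22,181 units = $33 per unit.
Year 1: 4,235 × $33 = $139,755. Book value $626,318.
Year 2: 3,003 × $33 = $99,099. Book value $527,219.
Year 3: 4,050 × $33 = $133,650. Book value $393,569.
Year 4: 4,056 × $33 = $133,848. Book value $259,721.
Year 5: 552 × $33 = $18,216. Book value $241,505.
Year 6: 5,389 × $33 = $177,837. Book value $63,668.
Year 7: 896 × $33 = $29,568. Book value $34,100.

$139,755; $99,099; $133,650; $133,848; $18,216; $177,837; $29,568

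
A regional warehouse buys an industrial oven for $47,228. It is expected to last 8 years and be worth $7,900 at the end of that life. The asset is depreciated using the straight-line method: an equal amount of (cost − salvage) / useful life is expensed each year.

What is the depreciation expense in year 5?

Depreciable base = $47,228 − $7,900 = $39,328.
Annual expense = $39,328 / 8 = $4,916.

$4,916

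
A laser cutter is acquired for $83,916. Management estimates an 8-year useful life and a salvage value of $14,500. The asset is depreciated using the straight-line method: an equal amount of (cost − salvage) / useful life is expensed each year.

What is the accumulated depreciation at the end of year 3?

$26,031

Depreciable base = $83,916 − $14,500 = $69,416.
Annual expense = $69,416 / 8 = $8,677.
End of year 1: book value $75,239.
End of year 2: book value $66,562.
End of year 3: book value $57,885.
Accumulated through year 3 = $83,916 − $57,885 = $26,031.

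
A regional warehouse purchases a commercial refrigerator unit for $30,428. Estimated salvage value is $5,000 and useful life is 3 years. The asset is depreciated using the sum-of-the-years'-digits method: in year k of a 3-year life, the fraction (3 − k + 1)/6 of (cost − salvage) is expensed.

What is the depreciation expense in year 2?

$8,476

Depreciable base = $30,428 − $5,000 = $25,428.
Sum of the years' digits = 3+2+1 = 6.
Year 1: $25,428 × 3/6 = $12,714. Book value $17,714.
Year 2: $25,428 × 2/6 = $8,476. Book value $9,238.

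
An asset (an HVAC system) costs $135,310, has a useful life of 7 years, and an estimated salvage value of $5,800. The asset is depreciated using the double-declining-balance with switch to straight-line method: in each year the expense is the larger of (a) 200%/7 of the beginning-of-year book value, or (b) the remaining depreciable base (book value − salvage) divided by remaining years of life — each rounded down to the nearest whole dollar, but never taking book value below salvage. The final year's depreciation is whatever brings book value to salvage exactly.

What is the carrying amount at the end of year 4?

$35,223

Depreciable base = $135,310 − $5,800 = $129,510.
Year 1: DB = ⌊$135,310 × 200%/7⌋ = $38,660; SL = ⌊$129,510/7⌋ = $18,501 → take DB $38,660. Book value $96,650.
Year 2: DB = ⌊$96,650 × 200%/7⌋ = $27,614; SL = ⌊$90,850/6⌋ = $15,141 → take DB $27,614. Book value $69,036.
Year 3: DB = ⌊$69,036 × 200%/7⌋ = $19,724; SL = ⌊$63,236/5⌋ = $12,647 → take DB $19,724. Book value $49,312.
Year 4: DB = ⌊$49,312 × 200%/7⌋ = $14,089; SL = ⌊$43,512/4⌋ = $10,878 → take DB $14,089. Book value $35,223.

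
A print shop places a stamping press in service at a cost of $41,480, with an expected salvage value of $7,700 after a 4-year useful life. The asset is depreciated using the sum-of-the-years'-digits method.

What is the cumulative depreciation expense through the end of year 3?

Depreciable base = $41,480 − $7,700 = $33,780.
Sum of the years' digits = 4+3+2+1 = 10.
Year 1: $33,780 × 4/10 = $13,512. Book value $27,968.
Year 2: $33,780 × 3/10 = $10,134. Book value $17,834.
Year 3: $33,780 × 2/10 = $6,756. Book value $11,078.
Accumulated through year 3 = $41,480 − $11,078 = $30,402.

$30,402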